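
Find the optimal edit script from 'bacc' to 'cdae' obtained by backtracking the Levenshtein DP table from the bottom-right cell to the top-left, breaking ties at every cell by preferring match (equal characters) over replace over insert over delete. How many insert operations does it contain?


Edit distance = 4. Backtracking from cell (4, 4) with preference match > replace > insert > delete,
then listing the resulting alignment 'bacc' -> 'cdae' left to right:
  Step 1: replace b->c
  Step 2: replace a->d
  Step 3: replace c->a
  Step 4: replace c->e
Total insertions: 0

0


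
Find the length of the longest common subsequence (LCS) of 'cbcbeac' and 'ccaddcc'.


DP table for LCS of 'cbcbeac' and 'ccaddcc':
       c  c  a  d  d  c  c
    0  0  0  0  0  0  0  0
  c 0  1  1  1  1  1  1  1
  b 0  1  1  1  1  1  1  1
  c 0  1  2  2  2  2  2  2
  b 0  1  2  2  2  2  2  2
  e 0  1  2  2  2  2  2  2
  a 0  1  2  3  3  3  3  3
  c 0  1  2  3  3  3  4  4
LCS: 'ccac'
LCS length = 4

4


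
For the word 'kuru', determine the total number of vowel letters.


Scanning each character of 'kuru':
  Position 1: 'k' -> consonant (running count: 0)
  Position 2: 'u' -> vowel (running count: 1)
  Position 3: 'r' -> consonant (running count: 1)
  Position 4: 'u' -> vowel (running count: 2)
Total vowels: 2

2


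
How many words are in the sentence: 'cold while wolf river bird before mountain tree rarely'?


Counting words by splitting on spaces:
  Word 1: 'cold'
  Word 2: 'while'
  Word 3: 'wolf'
  Word 4: 'river'
  Word 5: 'bird'
  Word 6: 'before'
  Word 7: 'mountain'
  Word 8: 'tree'
  Word 9: 'rarely'
Total words: 9

9


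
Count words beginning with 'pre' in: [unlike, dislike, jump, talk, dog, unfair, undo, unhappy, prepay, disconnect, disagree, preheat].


Checking each word for prefix 'pre':
  'unlike' -> no (count: 0)
  'dislike' -> no (count: 0)
  'jump' -> no (count: 0)
  'talk' -> no (count: 0)
  'dog' -> no (count: 0)
  'unfair' -> no (count: 0)
  'undo' -> no (count: 0)
  'unhappy' -> no (count: 0)
  'prepay' -> YES, starts with 'pre' (count: 1)
  'disconnect' -> no (count: 1)
  'disagree' -> no (count: 1)
  'preheat' -> YES, starts with 'pre' (count: 2)
Total with prefix 'pre': 2

2


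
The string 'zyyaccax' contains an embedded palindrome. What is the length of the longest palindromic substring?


Scanning 'zyyaccax' for palindromic substrings.
Substring at positions 3-6: 'acca'.
Check: reverse('acca') = 'acca' -> palindrome confirmed.
Neighbouring characters ('y' / 'x') break symmetry, so it cannot extend further.
No longer palindromic substring exists; longest length = 4

4


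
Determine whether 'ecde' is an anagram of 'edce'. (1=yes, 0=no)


Sort characters of 'ecde': 'cdee'
Sort characters of 'edce': 'cdee'
Sorted forms match -> they ARE anagrams
Result: 1

1


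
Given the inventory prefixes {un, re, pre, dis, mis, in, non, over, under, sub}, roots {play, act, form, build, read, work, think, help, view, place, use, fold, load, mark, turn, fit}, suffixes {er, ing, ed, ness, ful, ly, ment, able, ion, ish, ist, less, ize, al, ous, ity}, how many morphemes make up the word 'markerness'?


Segmenting 'markerness' against the inventory:
  'mark' -> root (morpheme 1)
  'er' -> suffix (morpheme 2)
  'ness' -> suffix (morpheme 3)
Total morphemes: 3

3


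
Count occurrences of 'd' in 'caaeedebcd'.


Scanning 'caaeedebcd' for 'd':
  Position 5: 'd' -> MATCH (count: 1)
  Position 9: 'd' -> MATCH (count: 2)
Total occurrences of 'd': 2

2


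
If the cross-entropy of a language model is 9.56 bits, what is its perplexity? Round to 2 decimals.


Perplexity formula: PP = 2^H
H = 9.56
PP = 2^9.56
Decompose: 2^9.56 = 2^9 * 2^0.56
2^9 = 512, 2^0.56 ~ 1.4742692
PP ~ 512 * 1.4742692 = 754.8258304
Rounded to 2 decimals: 754.83

754.83


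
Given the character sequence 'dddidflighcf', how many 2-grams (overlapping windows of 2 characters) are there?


String 'dddidflighcf' has length L = 12.
Number of overlapping n-grams = L - n + 1
Substituting: 12 - 2 + 1 = 11

11


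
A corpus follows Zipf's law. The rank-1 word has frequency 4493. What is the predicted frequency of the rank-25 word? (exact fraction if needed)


Zipf's law: freq(rank) = f1 / rank
f1 = 4493, rank = 25
freq = 4493 / 25
GCD(4493, 25) = 1
Simplified: 4493/25

4493/25


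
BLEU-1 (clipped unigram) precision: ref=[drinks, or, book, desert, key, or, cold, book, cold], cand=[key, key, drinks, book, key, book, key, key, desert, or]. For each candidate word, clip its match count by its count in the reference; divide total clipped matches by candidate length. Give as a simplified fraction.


Reference word counts: {'book': 2, 'cold': 2, 'desert': 1, 'drinks': 1, 'key': 1, 'or': 2}
Checking each candidate word (with clipping):
  'key' -> in reference (ref count 1, used 1/1) -> match (matches: 1)
  'key' -> ref count 1 already used up (1/1) -> clipped, no match (matches: 1)
  'drinks' -> in reference (ref count 1, used 1/1) -> match (matches: 2)
  'book' -> in reference (ref count 2, used 1/2) -> match (matches: 3)
  'key' -> ref count 1 already used up (1/1) -> clipped, no match (matches: 3)
  'book' -> in reference (ref count 2, used 2/2) -> match (matches: 4)
  'key' -> ref count 1 already used up (1/1) -> clipped, no match (matches: 4)
  'key' -> ref count 1 already used up (1/1) -> clipped, no match (matches: 4)
  'desert' -> in reference (ref count 1, used 1/1) -> match (matches: 5)
  'or' -> in reference (ref count 2, used 1/2) -> match (matches: 6)
Clipped matches: 6, Candidate length: 10
Precision = 6/10 = 3/5

3/5


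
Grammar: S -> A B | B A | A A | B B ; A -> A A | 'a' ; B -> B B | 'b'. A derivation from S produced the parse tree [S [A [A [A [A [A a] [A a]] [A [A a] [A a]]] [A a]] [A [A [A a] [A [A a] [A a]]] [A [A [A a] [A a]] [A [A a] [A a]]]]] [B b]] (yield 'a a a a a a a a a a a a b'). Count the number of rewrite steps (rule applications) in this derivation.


Every bracketed nonterminal node [X ...] in the tree is produced by exactly one rule application.
Reading the tree off as a leftmost derivation:
  Step 1: S  =>  A B   (applied S -> A B)
  Step 2: A B  =>  A A B   (applied A -> A A)
  Step 3: A A B  =>  A A A B   (applied A -> A A)
  Step 4: A A A B  =>  A A A A B   (applied A -> A A)
  Step 5: A A A A B  =>  A A A A A B   (applied A -> A A)
  Step 6: A A A A A B  =>  a A A A A B   (applied A -> a)
  Step 7: a A A A A B  =>  a a A A A B   (applied A -> a)
  Step 8: a a A A A B  =>  a a A A A A B   (applied A -> A A)
  Step 9: a a A A A A B  =>  a a a A A A B   (applied A -> a)
  Step 10: a a a A A A B  =>  a a a a A A B   (applied A -> a)
  Step 11: a a a a A A B  =>  a a a a a A B   (applied A -> a)
  Step 12: a a a a a A B  =>  a a a a a A A B   (applied A -> A A)
  Step 13: a a a a a A A B  =>  a a a a a A A A B   (applied A -> A A)
  Step 14: a a a a a A A A B  =>  a a a a a a A A B   (applied A -> a)
  Step 15: a a a a a a A A B  =>  a a a a a a A A A B   (applied A -> A A)
  Step 16: a a a a a a A A A B  =>  a a a a a a a A A B   (applied A -> a)
  Step 17: a a a a a a a A A B  =>  a a a a a a a a A B   (applied A -> a)
  Step 18: a a a a a a a a A B  =>  a a a a a a a a A A B   (applied A -> A A)
  Step 19: a a a a a a a a A A B  =>  a a a a a a a a A A A B   (applied A -> A A)
  Step 20: a a a a a a a a A A A B  =>  a a a a a a a a a A A B   (applied A -> a)
  Step 21: a a a a a a a a a A A B  =>  a a a a a a a a a a A B   (applied A -> a)
  Step 22: a a a a a a a a a a A B  =>  a a a a a a a a a a A A B   (applied A -> A A)
  Step 23: a a a a a a a a a a A A B  =>  a a a a a a a a a a a A B   (applied A -> a)
  Step 24: a a a a a a a a a a a A B  =>  a a a a a a a a a a a a B   (applied A -> a)
  Step 25: a a a a a a a a a a a a B  =>  a a a a a a a a a a a a b   (applied B -> b)
Final yield: a a a a a a a a a a a a b
Total rewrite steps: 25

25


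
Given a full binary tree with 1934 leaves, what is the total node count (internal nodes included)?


Leaf nodes (terminals): 1934
Internal nodes = n - 1 = 1934 - 1 = 1933
Total = leaves + internal = 1934 + 1933 = 3867

3867


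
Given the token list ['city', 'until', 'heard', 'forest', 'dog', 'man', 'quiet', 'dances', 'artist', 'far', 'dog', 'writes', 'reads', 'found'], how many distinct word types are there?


Listing all tokens and tracking unique types:
  Token 1: 'city' -> NEW (unique so far: 1)
  Token 2: 'until' -> NEW (unique so far: 2)
  Token 3: 'heard' -> NEW (unique so far: 3)
  Token 4: 'forest' -> NEW (unique so far: 4)
  Token 5: 'dog' -> NEW (unique so far: 5)
  Token 6: 'man' -> NEW (unique so far: 6)
  Token 7: 'quiet' -> NEW (unique so far: 7)
  Token 8: 'dances' -> NEW (unique so far: 8)
  Token 9: 'artist' -> NEW (unique so far: 9)
  Token 10: 'far' -> NEW (unique so far: 10)
  Token 11: 'dog' -> duplicate (unique so far: 10)
  Token 12: 'writes' -> NEW (unique so far: 11)
  Token 13: 'reads' -> NEW (unique so far: 12)
  Token 14: 'found' -> NEW (unique so far: 13)
Unique types: ('artist', 'city', 'dances', 'dog', 'far', 'forest', 'found', 'heard', 'man', 'quiet', 'reads', 'until', 'writes')
Vocabulary size: 13

13


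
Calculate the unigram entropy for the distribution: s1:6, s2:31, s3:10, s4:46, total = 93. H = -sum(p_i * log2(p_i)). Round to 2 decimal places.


Computing entropy H = -sum(p_i * log2(p_i)):
  s1: p = 6/93 = 0.0645, -p*log2(p) = 0.2551
  s2: p = 31/93 = 0.3333, -p*log2(p) = 0.5283
  s3: p = 10/93 = 0.1075, -p*log2(p) = 0.3459
  s4: p = 46/93 = 0.4946, -p*log2(p) = 0.5023
H = sum of terms = 1.6316
Rounded to 2 decimals: 1.63

1.63


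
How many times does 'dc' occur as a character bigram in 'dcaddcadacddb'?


Scanning 'dcaddcadacddb' for bigram 'dc':
  Position 0: 'dc' -> MATCH
  Position 1: 'ca' -> no
  Position 2: 'ad' -> no
  Position 3: 'dd' -> no
  Position 4: 'dc' -> MATCH
  Position 5: 'ca' -> no
  Position 6: 'ad' -> no
  Position 7: 'da' -> no
  Position 8: 'ac' -> no
  Position 9: 'cd' -> no
  Position 10: 'dd' -> no
  Position 11: 'db' -> no
Total matches: 2

2


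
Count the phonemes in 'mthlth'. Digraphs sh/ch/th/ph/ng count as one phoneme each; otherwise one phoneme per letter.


Parsing 'mthlth' greedily, digraphs first:
  'm' -> consonant phoneme (phonemes so far: 1)
  'th' -> digraph (1 consonant phoneme) (phonemes so far: 2)
  'l' -> consonant phoneme (phonemes so far: 3)
  'th' -> digraph (1 consonant phoneme) (phonemes so far: 4)
Total phonemes: 4

4


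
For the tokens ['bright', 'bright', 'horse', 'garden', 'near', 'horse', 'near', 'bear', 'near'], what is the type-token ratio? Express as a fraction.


Tokens: 9
Unique types: ('bear', 'bright', 'garden', 'horse', 'near') = 5
TTR = 5/9
Already in lowest terms.

5/9


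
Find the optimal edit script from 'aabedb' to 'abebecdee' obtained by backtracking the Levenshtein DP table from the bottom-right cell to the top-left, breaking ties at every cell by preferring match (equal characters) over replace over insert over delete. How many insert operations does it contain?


Edit distance = 5. Backtracking from cell (6, 9) with preference match > replace > insert > delete,
then listing the resulting alignment 'aabedb' -> 'abebecdee' left to right:
  Step 1: keep 'a'
  Step 2: insert 'b' [insertion #1]
  Step 3: replace a->e
  Step 4: keep 'b'
  Step 5: keep 'e'
  Step 6: insert 'c' [insertion #2]
  Step 7: keep 'd'
  Step 8: insert 'e' [insertion #3]
  Step 9: replace b->e
Total insertions: 3

3


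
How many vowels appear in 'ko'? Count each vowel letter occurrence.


Scanning each character of 'ko':
  Position 1: 'k' -> consonant (running count: 0)
  Position 2: 'o' -> vowel (running count: 1)
Total vowels: 1

1


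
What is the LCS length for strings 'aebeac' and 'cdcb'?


DP table for LCS of 'aebeac' and 'cdcb':
       c  d  c  b
    0  0  0  0  0
  a 0  0  0  0  0
  e 0  0  0  0  0
  b 0  0  0  0  1
  e 0  0  0  0  1
  a 0  0  0  0  1
  c 0  1  1  1  1
LCS: 'b'
LCS length = 1

1


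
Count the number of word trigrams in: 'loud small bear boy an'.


Word trigrams from [5] words:
  Trigram 1: (loud small bear)
  Trigram 2: (small bear boy)
  Trigram 3: (bear boy an)
Total word trigrams: 5 - 2 = 3

3


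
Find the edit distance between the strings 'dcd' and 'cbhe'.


Building DP table for s1='dcd' (len 3) and s2='cbhe' (len 4):
       c  b  h  e
    0  1  2  3  4
  d 1  1  2  3  4
  c 2  1  2  3  4
  d 3  2  2  3  4
Edit distance = dp[3][4] = 4

4


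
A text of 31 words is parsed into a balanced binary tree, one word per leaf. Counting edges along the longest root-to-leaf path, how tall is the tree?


In a balanced binary tree with n leaves the deepest leaf is ceil(log2(n)) edges below the root.
log2(31) = 4.9542
ceil(4.9542) = 5
height (edges) = 5

5


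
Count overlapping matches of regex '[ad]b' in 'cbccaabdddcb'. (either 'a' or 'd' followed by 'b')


Pattern: [ad]b means either 'a' or 'd' followed by 'b'.
Scanning 'cbccaabdddcb' position-by-position:
  Pos 0: window 'cb' -> no
  Pos 1: window 'bc' -> no
  Pos 2: window 'cc' -> no
  Pos 3: window 'ca' -> no
  Pos 4: window 'aa' -> no
  Pos 5: window 'ab' -> MATCH
  Pos 6: window 'bd' -> no
  Pos 7: window 'dd' -> no
  Pos 8: window 'dd' -> no
  Pos 9: window 'dc' -> no
  Pos 10: window 'cb' -> no
  Pos 11: window 'b' -> no
Total matches: 1

1


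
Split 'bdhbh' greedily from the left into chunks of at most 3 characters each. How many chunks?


'bdhbh' has 5 characters.
Chunking with max size 3:
  Chunk 1: 'bdh' (positions 0-2)
  Chunk 2: 'bh' (positions 3-4)
Total chunks: ceil(5 / 3) = 2

2


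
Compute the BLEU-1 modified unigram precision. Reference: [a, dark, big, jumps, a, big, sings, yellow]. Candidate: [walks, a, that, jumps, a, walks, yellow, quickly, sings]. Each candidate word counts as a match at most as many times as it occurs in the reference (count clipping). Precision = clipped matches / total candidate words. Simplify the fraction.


Reference word counts: {'a': 2, 'big': 2, 'dark': 1, 'jumps': 1, 'sings': 1, 'yellow': 1}
Checking each candidate word (with clipping):
  'walks' -> not in reference -> no match (matches: 0)
  'a' -> in reference (ref count 2, used 1/2) -> match (matches: 1)
  'that' -> not in reference -> no match (matches: 1)
  'jumps' -> in reference (ref count 1, used 1/1) -> match (matches: 2)
  'a' -> in reference (ref count 2, used 2/2) -> match (matches: 3)
  'walks' -> not in reference -> no match (matches: 3)
  'yellow' -> in reference (ref count 1, used 1/1) -> match (matches: 4)
  'quickly' -> not in reference -> no match (matches: 4)
  'sings' -> in reference (ref count 1, used 1/1) -> match (matches: 5)
Clipped matches: 5, Candidate length: 9
Precision = 5/9

5/9


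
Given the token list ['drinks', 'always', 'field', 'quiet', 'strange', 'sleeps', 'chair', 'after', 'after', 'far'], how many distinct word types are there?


Listing all tokens and tracking unique types:
  Token 1: 'drinks' -> NEW (unique so far: 1)
  Token 2: 'always' -> NEW (unique so far: 2)
  Token 3: 'field' -> NEW (unique so far: 3)
  Token 4: 'quiet' -> NEW (unique so far: 4)
  Token 5: 'strange' -> NEW (unique so far: 5)
  Token 6: 'sleeps' -> NEW (unique so far: 6)
  Token 7: 'chair' -> NEW (unique so far: 7)
  Token 8: 'after' -> NEW (unique so far: 8)
  Token 9: 'after' -> duplicate (unique so far: 8)
  Token 10: 'far' -> NEW (unique so far: 9)
Unique types: ('after', 'always', 'chair', 'drinks', 'far', 'field', 'quiet', 'sleeps', 'strange')
Vocabulary size: 9

9


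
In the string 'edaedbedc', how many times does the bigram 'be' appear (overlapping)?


Scanning 'edaedbedc' for bigram 'be':
  Position 0: 'ed' -> no
  Position 1: 'da' -> no
  Position 2: 'ae' -> no
  Position 3: 'ed' -> no
  Position 4: 'db' -> no
  Position 5: 'be' -> MATCH
  Position 6: 'ed' -> no
  Position 7: 'dc' -> no
Total matches: 1

1


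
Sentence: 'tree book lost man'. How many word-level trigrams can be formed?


Word trigrams from [4] words:
  Trigram 1: (tree book lost)
  Trigram 2: (book lost man)
Total word trigrams: 4 - 2 = 2

2


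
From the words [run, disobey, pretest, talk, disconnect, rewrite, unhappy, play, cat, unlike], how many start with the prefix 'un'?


Checking each word for prefix 'un':
  'run' -> no (count: 0)
  'disobey' -> no (count: 0)
  'pretest' -> no (count: 0)
  'talk' -> no (count: 0)
  'disconnect' -> no (count: 0)
  'rewrite' -> no (count: 0)
  'unhappy' -> YES, starts with 'un' (count: 1)
  'play' -> no (count: 1)
  'cat' -> no (count: 1)
  'unlike' -> YES, starts with 'un' (count: 2)
Total with prefix 'un': 2

2


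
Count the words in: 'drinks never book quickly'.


Counting words by splitting on spaces:
  Word 1: 'drinks'
  Word 2: 'never'
  Word 3: 'book'
  Word 4: 'quickly'
Total words: 4

4


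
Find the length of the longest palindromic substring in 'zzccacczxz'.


Scanning 'zzccacczxz' for palindromic substrings.
Substring at positions 1-7: 'zccaccz'.
Check: reverse('zccaccz') = 'zccaccz' -> palindrome confirmed.
Neighbouring characters ('z' / 'x') break symmetry, so it cannot extend further.
No longer palindromic substring exists; longest length = 7

7


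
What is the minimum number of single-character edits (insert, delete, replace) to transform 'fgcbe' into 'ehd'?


Building DP table for s1='fgcbe' (len 5) and s2='ehd' (len 3):
       e  h  d
    0  1  2  3
  f 1  1  2  3
  g 2  2  2  3
  c 3  3  3  3
  b 4  4  4  4
  e 5  4  5  5
Edit distance = dp[5][3] = 5

5


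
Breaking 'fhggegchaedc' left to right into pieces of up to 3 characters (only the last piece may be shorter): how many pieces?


'fhggegchaedc' has 12 characters.
Chunking with max size 3:
  Chunk 1: 'fhg' (positions 0-2)
  Chunk 2: 'geg' (positions 3-5)
  Chunk 3: 'cha' (positions 6-8)
  Chunk 4: 'edc' (positions 9-11)
Total chunks: ceil(12 / 3) = 4

4


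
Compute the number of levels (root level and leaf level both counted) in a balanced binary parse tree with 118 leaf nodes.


In a balanced binary tree with n leaves the deepest leaf is ceil(log2(n)) edges below the root,
so counting node levels inclusive of root and leaves gives ceil(log2(n)) + 1 levels.
log2(118) = 6.8826
ceil(6.8826) = 7
levels = 7 + 1 = 8

8


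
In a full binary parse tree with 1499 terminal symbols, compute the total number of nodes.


Leaf nodes (terminals): 1499
Internal nodes = n - 1 = 1499 - 1 = 1498
Total = leaves + internal = 1499 + 1498 = 2997

2997


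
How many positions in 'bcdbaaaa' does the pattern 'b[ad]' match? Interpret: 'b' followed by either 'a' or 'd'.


Pattern: b[ad] means 'b' followed by either 'a' or 'd'.
Scanning 'bcdbaaaa' position-by-position:
  Pos 0: window 'bc' -> no
  Pos 1: window 'cd' -> no
  Pos 2: window 'db' -> no
  Pos 3: window 'ba' -> MATCH
  Pos 4: window 'aa' -> no
  Pos 5: window 'aa' -> no
  Pos 6: window 'aa' -> no
  Pos 7: window 'a' -> no
Total matches: 1

1


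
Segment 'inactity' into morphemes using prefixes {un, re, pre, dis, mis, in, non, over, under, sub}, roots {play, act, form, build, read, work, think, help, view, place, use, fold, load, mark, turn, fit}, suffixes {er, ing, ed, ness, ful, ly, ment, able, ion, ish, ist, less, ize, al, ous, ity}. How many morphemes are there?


Segmenting 'inactity' against the inventory:
  'in' -> prefix (morpheme 1)
  'act' -> root (morpheme 2)
  'ity' -> suffix (morpheme 3)
Total morphemes: 3

3


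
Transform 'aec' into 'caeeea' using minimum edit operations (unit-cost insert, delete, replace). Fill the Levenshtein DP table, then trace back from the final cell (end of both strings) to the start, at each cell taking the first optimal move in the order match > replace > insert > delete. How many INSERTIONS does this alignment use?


Edit distance = 4. Backtracking from cell (3, 6) with preference match > replace > insert > delete,
then listing the resulting alignment 'aec' -> 'caeeea' left to right:
  Step 1: insert 'c' [insertion #1]
  Step 2: keep 'a'
  Step 3: insert 'e' [insertion #2]
  Step 4: insert 'e' [insertion #3]
  Step 5: keep 'e'
  Step 6: replace c->a
Total insertions: 3

3


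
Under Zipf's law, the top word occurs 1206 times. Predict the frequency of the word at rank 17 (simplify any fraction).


Zipf's law: freq(rank) = f1 / rank
f1 = 1206, rank = 17
freq = 1206 / 17
GCD(1206, 17) = 1
Simplified: 1206/17

1206/17


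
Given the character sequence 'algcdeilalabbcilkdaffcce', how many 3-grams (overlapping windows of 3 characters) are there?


String 'algcdeilalabbcilkdaffcce' has length L = 24.
Number of overlapping n-grams = L - n + 1
Substituting: 24 - 3 + 1 = 22

22


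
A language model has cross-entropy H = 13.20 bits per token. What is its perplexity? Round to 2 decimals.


Perplexity formula: PP = 2^H
H = 13.20
PP = 2^13.20
Decompose: 2^13.20 = 2^13 * 2^0.20
2^13 = 8192, 2^0.20 ~ 1.1486984
PP ~ 8192 * 1.1486984 = 9410.1372928
Rounded to 2 decimals: 9410.14

9410.14


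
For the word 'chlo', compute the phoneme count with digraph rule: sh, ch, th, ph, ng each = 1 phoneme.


Parsing 'chlo' greedily, digraphs first:
  'ch' -> digraph (1 consonant phoneme) (phonemes so far: 1)
  'l' -> consonant phoneme (phonemes so far: 2)
  'o' -> vowel phoneme (phonemes so far: 3)
Total phonemes: 3

3


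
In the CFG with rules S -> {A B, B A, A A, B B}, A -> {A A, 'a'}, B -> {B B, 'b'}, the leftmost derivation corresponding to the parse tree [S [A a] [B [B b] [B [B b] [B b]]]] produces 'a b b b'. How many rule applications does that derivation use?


Every bracketed nonterminal node [X ...] in the tree is produced by exactly one rule application.
Reading the tree off as a leftmost derivation:
  Step 1: S  =>  A B   (applied S -> A B)
  Step 2: A B  =>  a B   (applied A -> a)
  Step 3: a B  =>  a B B   (applied B -> B B)
  Step 4: a B B  =>  a b B   (applied B -> b)
  Step 5: a b B  =>  a b B B   (applied B -> B B)
  Step 6: a b B B  =>  a b b B   (applied B -> b)
  Step 7: a b b B  =>  a b b b   (applied B -> b)
Final yield: a b b b
Total rewrite steps: 7

7


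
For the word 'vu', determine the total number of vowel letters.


Scanning each character of 'vu':
  Position 1: 'v' -> consonant (running count: 0)
  Position 2: 'u' -> vowel (running count: 1)
Total vowels: 1

1


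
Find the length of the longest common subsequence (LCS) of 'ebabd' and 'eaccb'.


DP table for LCS of 'ebabd' and 'eaccb':
       e  a  c  c  b
    0  0  0  0  0  0
  e 0  1  1  1  1  1
  b 0  1  1  1  1  2
  a 0  1  2  2  2  2
  b 0  1  2  2  2  3
  d 0  1  2  2  2  3
LCS: 'eab'
LCS length = 3

3


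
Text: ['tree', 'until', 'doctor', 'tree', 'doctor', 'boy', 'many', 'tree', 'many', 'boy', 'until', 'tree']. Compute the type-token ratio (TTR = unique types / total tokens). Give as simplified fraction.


Tokens: 12
Unique types: ('boy', 'doctor', 'many', 'tree', 'until') = 5
TTR = 5/12
Already in lowest terms.

5/12


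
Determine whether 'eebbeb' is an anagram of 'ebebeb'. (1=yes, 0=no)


Sort characters of 'eebbeb': 'bbbeee'
Sort characters of 'ebebeb': 'bbbeee'
Sorted forms match -> they ARE anagrams
Result: 1

1


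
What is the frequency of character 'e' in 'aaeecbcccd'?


Scanning 'aaeecbcccd' for 'e':
  Position 2: 'e' -> MATCH (count: 1)
  Position 3: 'e' -> MATCH (count: 2)
Total occurrences of 'e': 2

2


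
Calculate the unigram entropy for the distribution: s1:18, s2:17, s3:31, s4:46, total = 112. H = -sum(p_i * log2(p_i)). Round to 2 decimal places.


Computing entropy H = -sum(p_i * log2(p_i)):
  s1: p = 18/112 = 0.1607, -p*log2(p) = 0.4239
  s2: p = 17/112 = 0.1518, -p*log2(p) = 0.4128
  s3: p = 31/112 = 0.2768, -p*log2(p) = 0.5129
  s4: p = 46/112 = 0.4107, -p*log2(p) = 0.5273
H = sum of terms = 1.8769
Rounded to 2 decimals: 1.88

1.88


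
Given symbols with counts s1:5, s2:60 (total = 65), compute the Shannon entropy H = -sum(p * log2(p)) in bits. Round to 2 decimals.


Computing entropy H = -sum(p_i * log2(p_i)):
  s1: p = 5/65 = 0.0769, -p*log2(p) = 0.2846
  s2: p = 60/65 = 0.9231, -p*log2(p) = 0.1066
H = sum of terms = 0.3912
Rounded to 2 decimals: 0.39

0.39


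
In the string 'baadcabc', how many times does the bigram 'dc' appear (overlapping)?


Scanning 'baadcabc' for bigram 'dc':
  Position 0: 'ba' -> no
  Position 1: 'aa' -> no
  Position 2: 'ad' -> no
  Position 3: 'dc' -> MATCH
  Position 4: 'ca' -> no
  Position 5: 'ab' -> no
  Position 6: 'bc' -> no
Total matches: 1

1


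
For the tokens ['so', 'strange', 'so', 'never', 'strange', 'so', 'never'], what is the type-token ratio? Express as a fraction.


Tokens: 7
Unique types: ('never', 'so', 'strange') = 3
TTR = 3/7
Already in lowest terms.

3/7


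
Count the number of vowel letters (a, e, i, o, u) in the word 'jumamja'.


Scanning each character of 'jumamja':
  Position 1: 'j' -> consonant (running count: 0)
  Position 2: 'u' -> vowel (running count: 1)
  Position 3: 'm' -> consonant (running count: 1)
  Position 4: 'a' -> vowel (running count: 2)
  Position 5: 'm' -> consonant (running count: 2)
  Position 6: 'j' -> consonant (running count: 2)
  Position 7: 'a' -> vowel (running count: 3)
Total vowels: 3

3


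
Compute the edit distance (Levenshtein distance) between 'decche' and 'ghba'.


Building DP table for s1='decche' (len 6) and s2='ghba' (len 4):
       g  h  b  a
    0  1  2  3  4
  d 1  1  2  3  4
  e 2  2  2  3  4
  c 3  3  3  3  4
  c 4  4  4  4  4
  h 5  5  4  5  5
  e 6  6  5  5  6
Edit distance = dp[6][4] = 6

6


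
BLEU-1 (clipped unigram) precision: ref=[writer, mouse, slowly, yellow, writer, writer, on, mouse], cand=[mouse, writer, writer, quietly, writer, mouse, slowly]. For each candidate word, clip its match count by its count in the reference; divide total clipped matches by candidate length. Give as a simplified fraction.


Reference word counts: {'mouse': 2, 'on': 1, 'slowly': 1, 'writer': 3, 'yellow': 1}
Checking each candidate word (with clipping):
  'mouse' -> in reference (ref count 2, used 1/2) -> match (matches: 1)
  'writer' -> in reference (ref count 3, used 1/3) -> match (matches: 2)
  'writer' -> in reference (ref count 3, used 2/3) -> match (matches: 3)
  'quietly' -> not in reference -> no match (matches: 3)
  'writer' -> in reference (ref count 3, used 3/3) -> match (matches: 4)
  'mouse' -> in reference (ref count 2, used 2/2) -> match (matches: 5)
  'slowly' -> in reference (ref count 1, used 1/1) -> match (matches: 6)
Clipped matches: 6, Candidate length: 7
Precision = 6/7

6/7


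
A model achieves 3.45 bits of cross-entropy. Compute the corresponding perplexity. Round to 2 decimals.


Perplexity formula: PP = 2^H
H = 3.45
PP = 2^3.45
Decompose: 2^3.45 = 2^3 * 2^0.45
2^3 = 8, 2^0.45 ~ 1.3660403
PP ~ 8 * 1.3660403 = 10.9283224
Rounded to 2 decimals: 10.93

10.93


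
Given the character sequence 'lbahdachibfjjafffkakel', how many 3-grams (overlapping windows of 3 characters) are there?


String 'lbahdachibfjjafffkakel' has length L = 22.
Number of overlapping n-grams = L - n + 1
Substituting: 22 - 3 + 1 = 20

20


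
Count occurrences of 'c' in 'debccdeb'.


Scanning 'debccdeb' for 'c':
  Position 3: 'c' -> MATCH (count: 1)
  Position 4: 'c' -> MATCH (count: 2)
Total occurrences of 'c': 2

2


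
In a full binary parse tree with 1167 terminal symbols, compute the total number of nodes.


Leaf nodes (terminals): 1167
Internal nodes = n - 1 = 1167 - 1 = 1166
Total = leaves + internal = 1167 + 1166 = 2333

2333


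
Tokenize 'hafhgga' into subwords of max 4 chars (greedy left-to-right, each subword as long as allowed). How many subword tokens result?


'hafhgga' has 7 characters.
Chunking with max size 4:
  Chunk 1: 'hafh' (positions 0-3)
  Chunk 2: 'gga' (positions 4-6)
Total chunks: ceil(7 / 4) = 2

2


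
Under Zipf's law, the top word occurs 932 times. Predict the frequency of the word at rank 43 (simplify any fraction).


Zipf's law: freq(rank) = f1 / rank
f1 = 932, rank = 43
freq = 932 / 43
GCD(932, 43) = 1
Simplified: 932/43

932/43


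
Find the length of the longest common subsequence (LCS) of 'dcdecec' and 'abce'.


DP table for LCS of 'dcdecec' and 'abce':
       a  b  c  e
    0  0  0  0  0
  d 0  0  0  0  0
  c 0  0  0  1  1
  d 0  0  0  1  1
  e 0  0  0  1  2
  c 0  0  0  1  2
  e 0  0  0  1  2
  c 0  0  0  1  2
LCS: 'ce'
LCS length = 2

2


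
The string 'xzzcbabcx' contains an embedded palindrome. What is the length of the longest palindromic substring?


Scanning 'xzzcbabcx' for palindromic substrings.
Substring at positions 3-7: 'cbabc'.
Check: reverse('cbabc') = 'cbabc' -> palindrome confirmed.
Neighbouring characters ('z' / 'x') break symmetry, so it cannot extend further.
No longer palindromic substring exists; longest length = 5

5


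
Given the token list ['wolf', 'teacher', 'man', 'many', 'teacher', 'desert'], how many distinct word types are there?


Listing all tokens and tracking unique types:
  Token 1: 'wolf' -> NEW (unique so far: 1)
  Token 2: 'teacher' -> NEW (unique so far: 2)
  Token 3: 'man' -> NEW (unique so far: 3)
  Token 4: 'many' -> NEW (unique so far: 4)
  Token 5: 'teacher' -> duplicate (unique so far: 4)
  Token 6: 'desert' -> NEW (unique so far: 5)
Unique types: ('desert', 'man', 'many', 'teacher', 'wolf')
Vocabulary size: 5

5


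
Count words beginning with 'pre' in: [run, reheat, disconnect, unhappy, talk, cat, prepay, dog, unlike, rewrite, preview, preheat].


Checking each word for prefix 'pre':
  'run' -> no (count: 0)
  'reheat' -> no (count: 0)
  'disconnect' -> no (count: 0)
  'unhappy' -> no (count: 0)
  'talk' -> no (count: 0)
  'cat' -> no (count: 0)
  'prepay' -> YES, starts with 'pre' (count: 1)
  'dog' -> no (count: 1)
  'unlike' -> no (count: 1)
  'rewrite' -> no (count: 1)
  'preview' -> YES, starts with 'pre' (count: 2)
  'preheat' -> YES, starts with 'pre' (count: 3)
Total with prefix 'pre': 3

3


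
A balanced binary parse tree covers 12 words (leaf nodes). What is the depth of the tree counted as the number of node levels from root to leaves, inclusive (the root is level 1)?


In a balanced binary tree with n leaves the deepest leaf is ceil(log2(n)) edges below the root,
so counting node levels inclusive of root and leaves gives ceil(log2(n)) + 1 levels.
log2(12) = 3.5850
ceil(3.5850) = 4
levels = 4 + 1 = 5

5


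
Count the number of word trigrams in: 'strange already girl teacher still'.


Word trigrams from [5] words:
  Trigram 1: (strange already girl)
  Trigram 2: (already girl teacher)
  Trigram 3: (girl teacher still)
Total word trigrams: 5 - 2 = 3

3


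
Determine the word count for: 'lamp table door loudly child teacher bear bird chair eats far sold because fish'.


Counting words by splitting on spaces:
  Word 1: 'lamp'
  Word 2: 'table'
  Word 3: 'door'
  Word 4: 'loudly'
  Word 5: 'child'
  Word 6: 'teacher'
  Word 7: 'bear'
  Word 8: 'bird'
  Word 9: 'chair'
  Word 10: 'eats'
  Word 11: 'far'
  Word 12: 'sold'
  Word 13: 'because'
  Word 14: 'fish'
Total words: 14

14


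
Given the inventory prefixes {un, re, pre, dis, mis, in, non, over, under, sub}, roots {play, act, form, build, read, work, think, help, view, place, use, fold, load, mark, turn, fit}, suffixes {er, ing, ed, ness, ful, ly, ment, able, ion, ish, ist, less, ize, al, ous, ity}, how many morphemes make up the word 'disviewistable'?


Segmenting 'disviewistable' against the inventory:
  'dis' -> prefix (morpheme 1)
  'view' -> root (morpheme 2)
  'ist' -> suffix (morpheme 3)
  'able' -> suffix (morpheme 4)
Total morphemes: 4

4


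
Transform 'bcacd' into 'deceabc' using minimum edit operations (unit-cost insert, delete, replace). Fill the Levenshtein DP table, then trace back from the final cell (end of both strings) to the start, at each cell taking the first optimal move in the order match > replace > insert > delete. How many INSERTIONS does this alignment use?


Edit distance = 5. Backtracking from cell (5, 7) with preference match > replace > insert > delete,
then listing the resulting alignment 'bcacd' -> 'deceabc' left to right:
  Step 1: insert 'd' [insertion #1]
  Step 2: replace b->e
  Step 3: keep 'c'
  Step 4: insert 'e' [insertion #2]
  Step 5: keep 'a'
  Step 6: replace c->b
  Step 7: replace d->c
Total insertions: 2

2


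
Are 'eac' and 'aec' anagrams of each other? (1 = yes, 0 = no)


Sort characters of 'eac': 'ace'
Sort characters of 'aec': 'ace'
Sorted forms match -> they ARE anagrams
Result: 1

1


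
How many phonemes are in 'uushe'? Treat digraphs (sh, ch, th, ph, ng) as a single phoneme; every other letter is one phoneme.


Parsing 'uushe' greedily, digraphs first:
  'u' -> vowel phoneme (phonemes so far: 1)
  'u' -> vowel phoneme (phonemes so far: 2)
  'sh' -> digraph (1 consonant phoneme) (phonemes so far: 3)
  'e' -> vowel phoneme (phonemes so far: 4)
Total phonemes: 4

4


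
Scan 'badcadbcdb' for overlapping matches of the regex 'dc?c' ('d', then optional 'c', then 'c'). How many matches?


Pattern: dc?c means 'd', then optional 'c', then 'c'.
Scanning 'badcadbcdb' position-by-position:
  Pos 0: window 'bad' -> no
  Pos 1: window 'adc' -> no
  Pos 2: window 'dca' -> MATCH
  Pos 3: window 'cad' -> no
  Pos 4: window 'adb' -> no
  Pos 5: window 'dbc' -> no
  Pos 6: window 'bcd' -> no
  Pos 7: window 'cdb' -> no
  Pos 8: window 'db' -> no
  Pos 9: window 'b' -> no
Total matches: 1

1


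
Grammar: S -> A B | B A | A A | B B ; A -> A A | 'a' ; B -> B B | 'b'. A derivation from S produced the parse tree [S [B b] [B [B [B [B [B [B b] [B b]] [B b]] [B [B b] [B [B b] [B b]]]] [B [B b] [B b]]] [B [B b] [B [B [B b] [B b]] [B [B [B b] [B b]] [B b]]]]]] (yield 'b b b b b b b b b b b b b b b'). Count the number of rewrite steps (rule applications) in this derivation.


Every bracketed nonterminal node [X ...] in the tree is produced by exactly one rule application.
Reading the tree off as a leftmost derivation:
  Step 1: S  =>  B B   (applied S -> B B)
  Step 2: B B  =>  b B   (applied B -> b)
  Step 3: b B  =>  b B B   (applied B -> B B)
  Step 4: b B B  =>  b B B B   (applied B -> B B)
  Step 5: b B B B  =>  b B B B B   (applied B -> B B)
  Step 6: b B B B B  =>  b B B B B B   (applied B -> B B)
  Step 7: b B B B B B  =>  b B B B B B B   (applied B -> B B)
  Step 8: b B B B B B B  =>  b b B B B B B   (applied B -> b)
  Step 9: b b B B B B B  =>  b b b B B B B   (applied B -> b)
  Step 10: b b b B B B B  =>  b b b b B B B   (applied B -> b)
  Step 11: b b b b B B B  =>  b b b b B B B B   (applied B -> B B)
  Step 12: b b b b B B B B  =>  b b b b b B B B   (applied B -> b)
  Step 13: b b b b b B B B  =>  b b b b b B B B B   (applied B -> B B)
  Step 14: b b b b b B B B B  =>  b b b b b b B B B   (applied B -> b)
  Step 15: b b b b b b B B B  =>  b b b b b b b B B   (applied B -> b)
  Step 16: b b b b b b b B B  =>  b b b b b b b B B B   (applied B -> B B)
  Step 17: b b b b b b b B B B  =>  b b b b b b b b B B   (applied B -> b)
  Step 18: b b b b b b b b B B  =>  b b b b b b b b b B   (applied B -> b)
  Step 19: b b b b b b b b b B  =>  b b b b b b b b b B B   (applied B -> B B)
  Step 20: b b b b b b b b b B B  =>  b b b b b b b b b b B   (applied B -> b)
  Step 21: b b b b b b b b b b B  =>  b b b b b b b b b b B B   (applied B -> B B)
  Step 22: b b b b b b b b b b B B  =>  b b b b b b b b b b B B B   (applied B -> B B)
  Step 23: b b b b b b b b b b B B B  =>  b b b b b b b b b b b B B   (applied B -> b)
  Step 24: b b b b b b b b b b b B B  =>  b b b b b b b b b b b b B   (applied B -> b)
  Step 25: b b b b b b b b b b b b B  =>  b b b b b b b b b b b b B B   (applied B -> B B)
  Step 26: b b b b b b b b b b b b B B  =>  b b b b b b b b b b b b B B B   (applied B -> B B)
  Step 27: b b b b b b b b b b b b B B B  =>  b b b b b b b b b b b b b B B   (applied B -> b)
  Step 28: b b b b b b b b b b b b b B B  =>  b b b b b b b b b b b b b b B   (applied B -> b)
  Step 29: b b b b b b b b b b b b b b B  =>  b b b b b b b b b b b b b b b   (applied B -> b)
Final yield: b b b b b b b b b b b b b b b
Total rewrite steps: 29

29


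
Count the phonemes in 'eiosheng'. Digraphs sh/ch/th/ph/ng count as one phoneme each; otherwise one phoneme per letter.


Parsing 'eiosheng' greedily, digraphs first:
  'e' -> vowel phoneme (phonemes so far: 1)
  'i' -> vowel phoneme (phonemes so far: 2)
  'o' -> vowel phoneme (phonemes so far: 3)
  'sh' -> digraph (1 consonant phoneme) (phonemes so far: 4)
  'e' -> vowel phoneme (phonemes so far: 5)
  'ng' -> digraph (1 consonant phoneme) (phonemes so far: 6)
Total phonemes: 6

6


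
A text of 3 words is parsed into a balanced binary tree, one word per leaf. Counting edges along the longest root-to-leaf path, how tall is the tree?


In a balanced binary tree with n leaves the deepest leaf is ceil(log2(n)) edges below the root.
log2(3) = 1.5850
ceil(1.5850) = 2
height (edges) = 2

2


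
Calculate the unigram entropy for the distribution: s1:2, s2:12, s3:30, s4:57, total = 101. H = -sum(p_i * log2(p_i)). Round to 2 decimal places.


Computing entropy H = -sum(p_i * log2(p_i)):
  s1: p = 2/101 = 0.0198, -p*log2(p) = 0.1120
  s2: p = 12/101 = 0.1188, -p*log2(p) = 0.3651
  s3: p = 30/101 = 0.2970, -p*log2(p) = 0.5202
  s4: p = 57/101 = 0.5644, -p*log2(p) = 0.4658
H = sum of terms = 1.4631
Rounded to 2 decimals: 1.46

1.46


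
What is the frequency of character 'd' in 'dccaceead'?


Scanning 'dccaceead' for 'd':
  Position 0: 'd' -> MATCH (count: 1)
  Position 8: 'd' -> MATCH (count: 2)
Total occurrences of 'd': 2

2


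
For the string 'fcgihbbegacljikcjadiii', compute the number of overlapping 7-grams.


String 'fcgihbbegacljikcjadiii' has length L = 22.
Number of overlapping n-grams = L - n + 1
Substituting: 22 - 7 + 1 = 16

16


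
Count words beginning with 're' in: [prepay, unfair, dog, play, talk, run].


Checking each word for prefix 're':
  'prepay' -> no (count: 0)
  'unfair' -> no (count: 0)
  'dog' -> no (count: 0)
  'play' -> no (count: 0)
  'talk' -> no (count: 0)
  'run' -> no (count: 0)
Total with prefix 're': 0

0


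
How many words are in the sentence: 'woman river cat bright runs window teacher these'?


Counting words by splitting on spaces:
  Word 1: 'woman'
  Word 2: 'river'
  Word 3: 'cat'
  Word 4: 'bright'
  Word 5: 'runs'
  Word 6: 'window'
  Word 7: 'teacher'
  Word 8: 'these'
Total words: 8

8


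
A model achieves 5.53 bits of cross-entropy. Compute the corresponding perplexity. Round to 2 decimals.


Perplexity formula: PP = 2^H
H = 5.53
PP = 2^5.53
Decompose: 2^5.53 = 2^5 * 2^0.53
2^5 = 32, 2^0.53 ~ 1.4439292
PP ~ 32 * 1.4439292 = 46.2057344
Rounded to 2 decimals: 46.21

46.21


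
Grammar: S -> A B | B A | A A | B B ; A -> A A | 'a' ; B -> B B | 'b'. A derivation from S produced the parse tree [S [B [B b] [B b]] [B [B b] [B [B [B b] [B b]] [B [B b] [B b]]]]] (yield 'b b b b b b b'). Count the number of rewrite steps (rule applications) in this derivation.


Every bracketed nonterminal node [X ...] in the tree is produced by exactly one rule application.
Reading the tree off as a leftmost derivation:
  Step 1: S  =>  B B   (applied S -> B B)
  Step 2: B B  =>  B B B   (applied B -> B B)
  Step 3: B B B  =>  b B B   (applied B -> b)
  Step 4: b B B  =>  b b B   (applied B -> b)
  Step 5: b b B  =>  b b B B   (applied B -> B B)
  Step 6: b b B B  =>  b b b B   (applied B -> b)
  Step 7: b b b B  =>  b b b B B   (applied B -> B B)
  Step 8: b b b B B  =>  b b b B B B   (applied B -> B B)
  Step 9: b b b B B B  =>  b b b b B B   (applied B -> b)
  Step 10: b b b b B B  =>  b b b b b B   (applied B -> b)
  Step 11: b b b b b B  =>  b b b b b B B   (applied B -> B B)
  Step 12: b b b b b B B  =>  b b b b b b B   (applied B -> b)
  Step 13: b b b b b b B  =>  b b b b b b b   (applied B -> b)
Final yield: b b b b b b b
Total rewrite steps: 13

13


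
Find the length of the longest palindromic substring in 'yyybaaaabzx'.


Scanning 'yyybaaaabzx' for palindromic substrings.
Substring at positions 3-8: 'baaaab'.
Check: reverse('baaaab') = 'baaaab' -> palindrome confirmed.
Neighbouring characters ('y' / 'z') break symmetry, so it cannot extend further.
No longer palindromic substring exists; longest length = 6

6
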